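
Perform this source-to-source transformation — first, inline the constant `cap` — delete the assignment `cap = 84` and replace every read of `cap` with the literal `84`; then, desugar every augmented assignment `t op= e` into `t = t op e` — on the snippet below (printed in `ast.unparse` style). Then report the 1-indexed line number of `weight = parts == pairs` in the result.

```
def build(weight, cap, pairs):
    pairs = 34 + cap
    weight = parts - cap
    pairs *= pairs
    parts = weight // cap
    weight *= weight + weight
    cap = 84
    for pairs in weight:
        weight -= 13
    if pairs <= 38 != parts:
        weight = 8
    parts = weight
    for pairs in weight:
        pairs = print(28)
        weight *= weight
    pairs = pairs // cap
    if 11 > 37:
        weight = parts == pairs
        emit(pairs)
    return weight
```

Transformed code:
def build(weight, cap, pairs):
    pairs = 34 + 84
    weight = parts - 84
    pairs = pairs * pairs
    parts = weight // 84
    weight = weight * (weight + weight)
    for pairs in weight:
        weight = weight - 13
    if pairs <= 38 != parts:
        weight = 8
    parts = weight
    for pairs in weight:
        pairs = print(28)
        weight = weight * weight
    pairs = pairs // 84
    if 11 > 37:
        weight = parts == pairs
        emit(pairs)
    return weight

17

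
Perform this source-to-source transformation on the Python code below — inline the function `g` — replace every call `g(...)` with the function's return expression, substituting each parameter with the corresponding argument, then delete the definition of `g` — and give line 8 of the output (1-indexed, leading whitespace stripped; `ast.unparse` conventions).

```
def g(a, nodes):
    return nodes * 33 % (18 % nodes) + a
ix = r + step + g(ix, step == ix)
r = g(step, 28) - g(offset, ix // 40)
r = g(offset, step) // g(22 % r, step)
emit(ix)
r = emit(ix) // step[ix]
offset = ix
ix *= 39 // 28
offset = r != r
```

Transformed code:
ix = r + step + ((step == ix) * 33 % (18 % (step == ix)) + ix)
r = 28 * 33 % (18 % 28) + step - (ix // 40 * 33 % (18 % (ix // 40)) + offset)
r = (step * 33 % (18 % step) + offset) // (step * 33 % (18 % step) + 22 % r)
emit(ix)
r = emit(ix) // step[ix]
offset = ix
ix *= 39 // 28
offset = r != r

offset = r != r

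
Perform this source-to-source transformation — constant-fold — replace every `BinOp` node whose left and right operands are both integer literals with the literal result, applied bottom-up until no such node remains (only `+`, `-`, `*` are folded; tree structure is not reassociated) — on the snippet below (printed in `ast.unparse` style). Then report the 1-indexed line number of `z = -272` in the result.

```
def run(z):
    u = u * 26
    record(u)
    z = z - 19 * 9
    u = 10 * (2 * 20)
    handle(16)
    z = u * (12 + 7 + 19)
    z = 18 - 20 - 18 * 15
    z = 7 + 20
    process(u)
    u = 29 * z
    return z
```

Transformed code:
def run(z):
    u = u * 26
    record(u)
    z = z - 171
    u = 400
    handle(16)
    z = u * 38
    z = -272
    z = 27
    process(u)
    u = 29 * z
    return z

8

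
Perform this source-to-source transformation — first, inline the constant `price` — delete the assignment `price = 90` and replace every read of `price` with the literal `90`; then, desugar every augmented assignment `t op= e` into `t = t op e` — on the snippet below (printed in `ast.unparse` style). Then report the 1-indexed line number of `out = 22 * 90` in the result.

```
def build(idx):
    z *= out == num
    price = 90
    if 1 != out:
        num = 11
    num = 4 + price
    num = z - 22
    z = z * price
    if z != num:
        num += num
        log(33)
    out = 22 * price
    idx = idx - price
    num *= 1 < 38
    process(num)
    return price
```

Transformed code:
def build(idx):
    z = z * (out == num)
    if 1 != out:
        num = 11
    num = 4 + 90
    num = z - 22
    z = z * 90
    if z != num:
        num = num + num
        log(33)
    out = 22 * 90
    idx = idx - 90
    num = num * (1 < 38)
    process(num)
    return 90

11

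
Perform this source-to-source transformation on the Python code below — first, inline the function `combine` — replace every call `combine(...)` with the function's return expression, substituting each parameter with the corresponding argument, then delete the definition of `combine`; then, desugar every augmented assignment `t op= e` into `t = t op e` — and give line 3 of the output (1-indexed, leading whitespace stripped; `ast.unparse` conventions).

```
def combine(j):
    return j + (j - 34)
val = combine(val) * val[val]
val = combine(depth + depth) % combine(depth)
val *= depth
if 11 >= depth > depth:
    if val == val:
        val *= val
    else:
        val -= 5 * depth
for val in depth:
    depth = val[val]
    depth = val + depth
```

val = val * depth

Transformed code:
val = (val + (val - 34)) * val[val]
val = (depth + depth + (depth + depth - 34)) % (depth + (depth - 34))
val = val * depth
if 11 >= depth > depth:
    if val == val:
        val = val * val
    else:
        val = val - 5 * depth
for val in depth:
    depth = val[val]
    depth = val + depth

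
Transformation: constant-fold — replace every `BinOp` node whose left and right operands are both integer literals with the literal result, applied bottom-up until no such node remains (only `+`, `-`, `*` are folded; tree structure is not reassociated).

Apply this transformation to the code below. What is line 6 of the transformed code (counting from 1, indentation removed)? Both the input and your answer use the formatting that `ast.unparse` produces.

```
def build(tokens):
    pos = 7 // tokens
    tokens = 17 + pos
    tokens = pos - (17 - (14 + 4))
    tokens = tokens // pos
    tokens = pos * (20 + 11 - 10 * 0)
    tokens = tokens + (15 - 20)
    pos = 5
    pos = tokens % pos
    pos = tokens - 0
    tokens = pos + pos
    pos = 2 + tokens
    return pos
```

Transformed code:
def build(tokens):
    pos = 7 // tokens
    tokens = 17 + pos
    tokens = pos - -1
    tokens = tokens // pos
    tokens = pos * 31
    tokens = tokens + -5
    pos = 5
    pos = tokens % pos
    pos = tokens - 0
    tokens = pos + pos
    pos = 2 + tokens
    return pos

tokens = pos * 31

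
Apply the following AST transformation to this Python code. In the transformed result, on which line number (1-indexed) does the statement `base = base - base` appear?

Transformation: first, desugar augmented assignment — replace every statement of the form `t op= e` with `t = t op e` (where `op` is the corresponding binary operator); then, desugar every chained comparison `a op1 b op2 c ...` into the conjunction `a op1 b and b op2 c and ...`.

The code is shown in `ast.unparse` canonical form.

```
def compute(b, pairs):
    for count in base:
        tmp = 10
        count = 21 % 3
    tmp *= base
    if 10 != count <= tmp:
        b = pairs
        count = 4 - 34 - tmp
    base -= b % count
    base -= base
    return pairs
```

10

Transformed code:
def compute(b, pairs):
    for count in base:
        tmp = 10
        count = 21 % 3
    tmp = tmp * base
    if 10 != count and count <= tmp:
        b = pairs
        count = 4 - 34 - tmp
    base = base - b % count
    base = base - base
    return pairs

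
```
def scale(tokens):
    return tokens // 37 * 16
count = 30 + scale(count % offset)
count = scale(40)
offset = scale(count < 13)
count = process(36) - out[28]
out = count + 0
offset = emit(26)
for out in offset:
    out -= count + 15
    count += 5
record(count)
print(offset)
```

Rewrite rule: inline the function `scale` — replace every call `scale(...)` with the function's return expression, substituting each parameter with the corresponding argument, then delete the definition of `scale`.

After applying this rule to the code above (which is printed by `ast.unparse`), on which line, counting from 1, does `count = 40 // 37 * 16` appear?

Transformed code:
count = 30 + count % offset // 37 * 16
count = 40 // 37 * 16
offset = (count < 13) // 37 * 16
count = process(36) - out[28]
out = count + 0
offset = emit(26)
for out in offset:
    out -= count + 15
    count += 5
record(count)
print(offset)

2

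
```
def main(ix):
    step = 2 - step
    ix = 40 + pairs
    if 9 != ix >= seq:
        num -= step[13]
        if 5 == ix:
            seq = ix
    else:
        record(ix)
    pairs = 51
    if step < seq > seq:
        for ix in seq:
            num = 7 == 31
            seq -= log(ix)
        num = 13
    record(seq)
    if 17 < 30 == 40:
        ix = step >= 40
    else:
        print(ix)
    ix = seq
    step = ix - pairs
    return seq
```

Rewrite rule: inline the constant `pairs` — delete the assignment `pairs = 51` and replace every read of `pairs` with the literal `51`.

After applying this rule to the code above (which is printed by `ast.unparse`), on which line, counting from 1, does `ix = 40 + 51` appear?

Transformed code:
def main(ix):
    step = 2 - step
    ix = 40 + 51
    if 9 != ix >= seq:
        num -= step[13]
        if 5 == ix:
            seq = ix
    else:
        record(ix)
    if step < seq > seq:
        for ix in seq:
            num = 7 == 31
            seq -= log(ix)
        num = 13
    record(seq)
    if 17 < 30 == 40:
        ix = step >= 40
    else:
        print(ix)
    ix = seq
    step = ix - 51
    return seq

3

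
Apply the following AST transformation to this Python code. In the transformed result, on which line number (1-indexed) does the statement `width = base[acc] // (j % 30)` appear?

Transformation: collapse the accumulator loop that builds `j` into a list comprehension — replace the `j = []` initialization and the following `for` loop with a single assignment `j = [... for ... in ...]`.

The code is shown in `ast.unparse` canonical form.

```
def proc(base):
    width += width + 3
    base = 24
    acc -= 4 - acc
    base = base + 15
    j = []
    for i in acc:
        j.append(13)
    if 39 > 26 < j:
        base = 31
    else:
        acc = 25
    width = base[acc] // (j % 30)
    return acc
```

Transformed code:
def proc(base):
    width += width + 3
    base = 24
    acc -= 4 - acc
    base = base + 15
    j = [13 for i in acc]
    if 39 > 26 < j:
        base = 31
    else:
        acc = 25
    width = base[acc] // (j % 30)
    return acc

11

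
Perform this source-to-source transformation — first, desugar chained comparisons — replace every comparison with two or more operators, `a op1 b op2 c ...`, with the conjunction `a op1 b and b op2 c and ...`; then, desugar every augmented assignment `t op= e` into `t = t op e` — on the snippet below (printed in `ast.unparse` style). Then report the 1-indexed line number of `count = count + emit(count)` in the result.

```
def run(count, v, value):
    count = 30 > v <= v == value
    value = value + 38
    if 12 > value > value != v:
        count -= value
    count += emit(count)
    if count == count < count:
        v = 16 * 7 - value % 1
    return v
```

Transformed code:
def run(count, v, value):
    count = 30 > v and v <= v and (v == value)
    value = value + 38
    if 12 > value and value > value and (value != v):
        count = count - value
    count = count + emit(count)
    if count == count and count < count:
        v = 16 * 7 - value % 1
    return v

6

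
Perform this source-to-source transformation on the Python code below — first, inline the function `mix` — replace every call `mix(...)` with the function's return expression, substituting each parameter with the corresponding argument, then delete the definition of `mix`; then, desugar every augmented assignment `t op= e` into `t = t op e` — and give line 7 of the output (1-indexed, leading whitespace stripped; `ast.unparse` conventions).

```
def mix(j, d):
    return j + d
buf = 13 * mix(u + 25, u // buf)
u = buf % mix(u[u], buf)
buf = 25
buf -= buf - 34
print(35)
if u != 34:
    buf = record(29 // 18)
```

buf = record(29 // 18)

Transformed code:
buf = 13 * (u + 25 + u // buf)
u = buf % (u[u] + buf)
buf = 25
buf = buf - (buf - 34)
print(35)
if u != 34:
    buf = record(29 // 18)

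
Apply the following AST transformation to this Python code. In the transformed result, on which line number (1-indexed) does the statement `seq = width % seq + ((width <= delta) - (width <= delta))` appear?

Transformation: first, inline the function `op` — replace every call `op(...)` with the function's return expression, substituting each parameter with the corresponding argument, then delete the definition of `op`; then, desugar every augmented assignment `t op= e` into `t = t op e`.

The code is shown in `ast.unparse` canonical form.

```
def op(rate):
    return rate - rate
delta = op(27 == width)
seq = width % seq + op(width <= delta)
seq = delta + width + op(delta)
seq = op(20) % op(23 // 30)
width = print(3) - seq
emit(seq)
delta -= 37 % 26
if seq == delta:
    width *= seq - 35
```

2

Transformed code:
delta = (27 == width) - (27 == width)
seq = width % seq + ((width <= delta) - (width <= delta))
seq = delta + width + (delta - delta)
seq = (20 - 20) % (23 // 30 - 23 // 30)
width = print(3) - seq
emit(seq)
delta = delta - 37 % 26
if seq == delta:
    width = width * (seq - 35)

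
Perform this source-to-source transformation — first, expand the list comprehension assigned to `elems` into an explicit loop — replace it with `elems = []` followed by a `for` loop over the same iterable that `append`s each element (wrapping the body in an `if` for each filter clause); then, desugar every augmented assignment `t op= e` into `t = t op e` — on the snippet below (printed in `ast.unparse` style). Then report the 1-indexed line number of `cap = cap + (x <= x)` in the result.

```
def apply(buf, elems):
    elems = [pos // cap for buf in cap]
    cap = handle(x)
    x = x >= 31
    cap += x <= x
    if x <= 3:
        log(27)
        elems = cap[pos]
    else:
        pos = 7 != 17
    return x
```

Transformed code:
def apply(buf, elems):
    elems = []
    for buf in cap:
        elems.append(pos // cap)
    cap = handle(x)
    x = x >= 31
    cap = cap + (x <= x)
    if x <= 3:
        log(27)
        elems = cap[pos]
    else:
        pos = 7 != 17
    return x

7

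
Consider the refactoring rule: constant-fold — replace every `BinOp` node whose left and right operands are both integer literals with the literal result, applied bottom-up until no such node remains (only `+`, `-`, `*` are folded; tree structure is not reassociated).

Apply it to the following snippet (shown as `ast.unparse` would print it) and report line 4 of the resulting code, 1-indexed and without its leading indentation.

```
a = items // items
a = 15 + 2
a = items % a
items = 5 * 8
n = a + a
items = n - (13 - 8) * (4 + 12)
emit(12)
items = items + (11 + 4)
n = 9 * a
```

items = 40

Transformed code:
a = items // items
a = 17
a = items % a
items = 40
n = a + a
items = n - 80
emit(12)
items = items + 15
n = 9 * a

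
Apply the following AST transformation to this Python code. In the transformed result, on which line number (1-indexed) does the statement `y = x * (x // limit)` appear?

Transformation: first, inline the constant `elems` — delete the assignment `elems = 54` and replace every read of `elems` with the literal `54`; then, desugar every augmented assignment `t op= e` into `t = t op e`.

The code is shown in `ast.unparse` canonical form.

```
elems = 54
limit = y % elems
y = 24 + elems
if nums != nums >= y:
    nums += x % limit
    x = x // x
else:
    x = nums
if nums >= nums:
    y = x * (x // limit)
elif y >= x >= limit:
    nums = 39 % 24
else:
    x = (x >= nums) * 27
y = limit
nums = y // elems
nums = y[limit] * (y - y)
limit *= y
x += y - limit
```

Transformed code:
limit = y % 54
y = 24 + 54
if nums != nums >= y:
    nums = nums + x % limit
    x = x // x
else:
    x = nums
if nums >= nums:
    y = x * (x // limit)
elif y >= x >= limit:
    nums = 39 % 24
else:
    x = (x >= nums) * 27
y = limit
nums = y // 54
nums = y[limit] * (y - y)
limit = limit * y
x = x + (y - limit)

9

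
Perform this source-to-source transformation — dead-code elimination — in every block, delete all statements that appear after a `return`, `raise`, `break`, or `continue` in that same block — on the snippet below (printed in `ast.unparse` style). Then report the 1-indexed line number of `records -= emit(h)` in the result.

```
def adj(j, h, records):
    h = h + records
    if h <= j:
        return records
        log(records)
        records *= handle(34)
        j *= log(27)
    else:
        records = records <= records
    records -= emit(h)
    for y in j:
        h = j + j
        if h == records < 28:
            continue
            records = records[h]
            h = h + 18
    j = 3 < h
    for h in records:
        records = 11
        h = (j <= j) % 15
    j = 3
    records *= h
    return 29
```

Transformed code:
def adj(j, h, records):
    h = h + records
    if h <= j:
        return records
    else:
        records = records <= records
    records -= emit(h)
    for y in j:
        h = j + j
        if h == records < 28:
            continue
    j = 3 < h
    for h in records:
        records = 11
        h = (j <= j) % 15
    j = 3
    records *= h
    return 29

7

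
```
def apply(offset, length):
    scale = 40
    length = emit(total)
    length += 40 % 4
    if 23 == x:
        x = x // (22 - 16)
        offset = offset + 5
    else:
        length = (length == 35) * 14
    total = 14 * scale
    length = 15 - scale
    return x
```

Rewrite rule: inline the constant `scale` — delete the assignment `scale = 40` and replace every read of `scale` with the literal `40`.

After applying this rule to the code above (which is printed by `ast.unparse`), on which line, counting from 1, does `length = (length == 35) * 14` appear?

Transformed code:
def apply(offset, length):
    length = emit(total)
    length += 40 % 4
    if 23 == x:
        x = x // (22 - 16)
        offset = offset + 5
    else:
        length = (length == 35) * 14
    total = 14 * 40
    length = 15 - 40
    return x

8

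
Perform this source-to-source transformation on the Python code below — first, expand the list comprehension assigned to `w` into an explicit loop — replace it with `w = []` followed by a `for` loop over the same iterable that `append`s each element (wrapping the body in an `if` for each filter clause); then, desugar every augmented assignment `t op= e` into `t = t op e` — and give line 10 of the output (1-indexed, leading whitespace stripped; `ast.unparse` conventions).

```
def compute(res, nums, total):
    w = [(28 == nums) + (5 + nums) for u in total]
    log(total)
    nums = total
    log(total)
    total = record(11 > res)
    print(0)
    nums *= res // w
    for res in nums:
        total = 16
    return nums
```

Transformed code:
def compute(res, nums, total):
    w = []
    for u in total:
        w.append((28 == nums) + (5 + nums))
    log(total)
    nums = total
    log(total)
    total = record(11 > res)
    print(0)
    nums = nums * (res // w)
    for res in nums:
        total = 16
    return nums

nums = nums * (res // w)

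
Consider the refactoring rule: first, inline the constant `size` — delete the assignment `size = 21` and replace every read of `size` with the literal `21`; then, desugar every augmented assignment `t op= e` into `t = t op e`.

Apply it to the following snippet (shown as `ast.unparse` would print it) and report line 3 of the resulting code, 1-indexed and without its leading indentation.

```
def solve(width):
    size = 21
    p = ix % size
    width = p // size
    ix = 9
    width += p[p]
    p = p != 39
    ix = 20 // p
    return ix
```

width = p // 21

Transformed code:
def solve(width):
    p = ix % 21
    width = p // 21
    ix = 9
    width = width + p[p]
    p = p != 39
    ix = 20 // p
    return ix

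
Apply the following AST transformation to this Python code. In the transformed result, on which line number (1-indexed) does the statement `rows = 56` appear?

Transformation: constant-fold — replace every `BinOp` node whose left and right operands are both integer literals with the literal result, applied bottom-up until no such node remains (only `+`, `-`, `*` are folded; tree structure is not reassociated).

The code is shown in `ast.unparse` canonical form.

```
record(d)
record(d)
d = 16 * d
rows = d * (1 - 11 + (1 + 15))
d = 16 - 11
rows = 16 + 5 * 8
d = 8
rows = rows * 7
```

Transformed code:
record(d)
record(d)
d = 16 * d
rows = d * 6
d = 5
rows = 56
d = 8
rows = rows * 7

6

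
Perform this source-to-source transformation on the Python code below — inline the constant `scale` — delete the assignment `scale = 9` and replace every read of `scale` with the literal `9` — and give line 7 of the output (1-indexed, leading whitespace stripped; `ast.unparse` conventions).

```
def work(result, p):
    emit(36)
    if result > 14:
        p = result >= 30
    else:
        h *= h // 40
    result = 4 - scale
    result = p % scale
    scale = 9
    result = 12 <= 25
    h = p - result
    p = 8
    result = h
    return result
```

Transformed code:
def work(result, p):
    emit(36)
    if result > 14:
        p = result >= 30
    else:
        h *= h // 40
    result = 4 - 9
    result = p % 9
    result = 12 <= 25
    h = p - result
    p = 8
    result = h
    return result

result = 4 - 9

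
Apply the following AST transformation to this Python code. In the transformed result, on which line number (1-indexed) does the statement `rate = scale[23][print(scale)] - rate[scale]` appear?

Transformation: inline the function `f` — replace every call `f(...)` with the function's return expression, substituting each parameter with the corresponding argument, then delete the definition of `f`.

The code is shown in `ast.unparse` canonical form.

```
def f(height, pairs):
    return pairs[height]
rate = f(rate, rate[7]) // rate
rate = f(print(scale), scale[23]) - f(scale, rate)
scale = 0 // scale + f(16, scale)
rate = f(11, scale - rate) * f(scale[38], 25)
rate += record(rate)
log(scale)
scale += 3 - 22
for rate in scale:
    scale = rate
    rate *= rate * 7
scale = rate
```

Transformed code:
rate = rate[7][rate] // rate
rate = scale[23][print(scale)] - rate[scale]
scale = 0 // scale + scale[16]
rate = (scale - rate)[11] * 25[scale[38]]
rate += record(rate)
log(scale)
scale += 3 - 22
for rate in scale:
    scale = rate
    rate *= rate * 7
scale = rate

2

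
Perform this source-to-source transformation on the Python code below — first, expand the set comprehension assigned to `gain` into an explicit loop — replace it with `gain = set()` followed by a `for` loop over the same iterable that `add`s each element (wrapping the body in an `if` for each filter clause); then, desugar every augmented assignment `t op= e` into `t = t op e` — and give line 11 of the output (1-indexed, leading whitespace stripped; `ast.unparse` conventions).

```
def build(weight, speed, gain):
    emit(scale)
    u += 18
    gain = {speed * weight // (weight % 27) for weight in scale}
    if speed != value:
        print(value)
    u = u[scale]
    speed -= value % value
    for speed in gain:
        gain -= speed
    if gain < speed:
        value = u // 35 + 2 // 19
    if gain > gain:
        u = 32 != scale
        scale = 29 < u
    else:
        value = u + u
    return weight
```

for speed in gain:

Transformed code:
def build(weight, speed, gain):
    emit(scale)
    u = u + 18
    gain = set()
    for weight in scale:
        gain.add(speed * weight // (weight % 27))
    if speed != value:
        print(value)
    u = u[scale]
    speed = speed - value % value
    for speed in gain:
        gain = gain - speed
    if gain < speed:
        value = u // 35 + 2 // 19
    if gain > gain:
        u = 32 != scale
        scale = 29 < u
    else:
        value = u + u
    return weight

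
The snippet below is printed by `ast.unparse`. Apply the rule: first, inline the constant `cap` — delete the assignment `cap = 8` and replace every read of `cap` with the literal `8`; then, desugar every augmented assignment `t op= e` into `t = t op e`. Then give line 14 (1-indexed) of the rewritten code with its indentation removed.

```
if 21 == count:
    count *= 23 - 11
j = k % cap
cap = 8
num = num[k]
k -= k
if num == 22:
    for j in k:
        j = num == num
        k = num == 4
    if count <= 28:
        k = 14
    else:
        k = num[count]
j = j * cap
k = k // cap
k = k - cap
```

j = j * 8

Transformed code:
if 21 == count:
    count = count * (23 - 11)
j = k % 8
num = num[k]
k = k - k
if num == 22:
    for j in k:
        j = num == num
        k = num == 4
    if count <= 28:
        k = 14
    else:
        k = num[count]
j = j * 8
k = k // 8
k = k - 8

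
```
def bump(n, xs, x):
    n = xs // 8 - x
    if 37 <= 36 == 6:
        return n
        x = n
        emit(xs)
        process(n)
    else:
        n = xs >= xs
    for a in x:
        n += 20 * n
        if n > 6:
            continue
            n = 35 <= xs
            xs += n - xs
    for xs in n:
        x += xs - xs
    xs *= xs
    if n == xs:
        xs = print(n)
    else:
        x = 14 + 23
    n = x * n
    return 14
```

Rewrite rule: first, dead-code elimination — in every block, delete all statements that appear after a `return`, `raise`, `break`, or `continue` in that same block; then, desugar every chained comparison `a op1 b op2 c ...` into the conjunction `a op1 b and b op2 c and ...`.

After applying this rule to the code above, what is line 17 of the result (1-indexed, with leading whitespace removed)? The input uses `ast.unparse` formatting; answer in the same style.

Transformed code:
def bump(n, xs, x):
    n = xs // 8 - x
    if 37 <= 36 and 36 == 6:
        return n
    else:
        n = xs >= xs
    for a in x:
        n += 20 * n
        if n > 6:
            continue
    for xs in n:
        x += xs - xs
    xs *= xs
    if n == xs:
        xs = print(n)
    else:
        x = 14 + 23
    n = x * n
    return 14

x = 14 + 23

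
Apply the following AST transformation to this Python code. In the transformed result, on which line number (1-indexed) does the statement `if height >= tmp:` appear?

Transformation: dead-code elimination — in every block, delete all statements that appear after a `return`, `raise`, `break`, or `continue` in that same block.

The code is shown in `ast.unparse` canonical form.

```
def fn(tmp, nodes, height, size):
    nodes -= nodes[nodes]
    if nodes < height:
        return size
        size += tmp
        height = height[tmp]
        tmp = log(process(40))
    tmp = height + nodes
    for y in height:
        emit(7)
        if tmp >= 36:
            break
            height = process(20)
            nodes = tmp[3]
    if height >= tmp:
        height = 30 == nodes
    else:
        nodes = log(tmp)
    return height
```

10

Transformed code:
def fn(tmp, nodes, height, size):
    nodes -= nodes[nodes]
    if nodes < height:
        return size
    tmp = height + nodes
    for y in height:
        emit(7)
        if tmp >= 36:
            break
    if height >= tmp:
        height = 30 == nodes
    else:
        nodes = log(tmp)
    return height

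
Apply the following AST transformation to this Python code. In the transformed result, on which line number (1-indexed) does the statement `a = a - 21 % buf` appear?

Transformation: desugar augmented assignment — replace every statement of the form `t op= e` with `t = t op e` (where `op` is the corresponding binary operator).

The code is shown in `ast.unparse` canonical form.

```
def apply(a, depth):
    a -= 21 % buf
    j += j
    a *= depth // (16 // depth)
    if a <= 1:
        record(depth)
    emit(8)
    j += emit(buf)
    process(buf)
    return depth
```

Transformed code:
def apply(a, depth):
    a = a - 21 % buf
    j = j + j
    a = a * (depth // (16 // depth))
    if a <= 1:
        record(depth)
    emit(8)
    j = j + emit(buf)
    process(buf)
    return depth

2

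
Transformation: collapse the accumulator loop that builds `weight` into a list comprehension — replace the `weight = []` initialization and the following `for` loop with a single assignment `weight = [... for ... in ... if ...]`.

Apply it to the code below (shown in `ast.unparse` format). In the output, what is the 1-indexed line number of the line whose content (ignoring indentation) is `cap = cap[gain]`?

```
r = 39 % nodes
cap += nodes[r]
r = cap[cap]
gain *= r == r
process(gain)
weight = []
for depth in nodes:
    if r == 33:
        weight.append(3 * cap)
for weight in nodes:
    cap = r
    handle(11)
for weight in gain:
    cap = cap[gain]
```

Transformed code:
r = 39 % nodes
cap += nodes[r]
r = cap[cap]
gain *= r == r
process(gain)
weight = [3 * cap for depth in nodes if r == 33]
for weight in nodes:
    cap = r
    handle(11)
for weight in gain:
    cap = cap[gain]

11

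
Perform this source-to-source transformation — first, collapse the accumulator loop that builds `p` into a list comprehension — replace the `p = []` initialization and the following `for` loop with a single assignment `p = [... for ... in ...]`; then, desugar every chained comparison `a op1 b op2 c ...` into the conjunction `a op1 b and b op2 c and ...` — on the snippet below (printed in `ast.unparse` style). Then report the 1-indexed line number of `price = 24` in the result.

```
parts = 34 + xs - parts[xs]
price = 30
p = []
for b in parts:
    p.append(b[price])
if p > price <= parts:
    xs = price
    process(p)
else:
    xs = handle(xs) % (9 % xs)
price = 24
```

9

Transformed code:
parts = 34 + xs - parts[xs]
price = 30
p = [b[price] for b in parts]
if p > price and price <= parts:
    xs = price
    process(p)
else:
    xs = handle(xs) % (9 % xs)
price = 24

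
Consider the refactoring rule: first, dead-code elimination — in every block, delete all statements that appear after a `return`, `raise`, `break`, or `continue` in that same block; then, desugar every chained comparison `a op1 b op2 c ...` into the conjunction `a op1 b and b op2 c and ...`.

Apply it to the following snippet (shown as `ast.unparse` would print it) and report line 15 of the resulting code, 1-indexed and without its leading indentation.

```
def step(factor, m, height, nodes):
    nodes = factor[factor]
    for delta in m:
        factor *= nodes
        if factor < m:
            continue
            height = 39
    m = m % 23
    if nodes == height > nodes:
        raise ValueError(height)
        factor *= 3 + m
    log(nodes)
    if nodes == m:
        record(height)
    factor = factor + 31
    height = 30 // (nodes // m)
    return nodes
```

return nodes

Transformed code:
def step(factor, m, height, nodes):
    nodes = factor[factor]
    for delta in m:
        factor *= nodes
        if factor < m:
            continue
    m = m % 23
    if nodes == height and height > nodes:
        raise ValueError(height)
    log(nodes)
    if nodes == m:
        record(height)
    factor = factor + 31
    height = 30 // (nodes // m)
    return nodes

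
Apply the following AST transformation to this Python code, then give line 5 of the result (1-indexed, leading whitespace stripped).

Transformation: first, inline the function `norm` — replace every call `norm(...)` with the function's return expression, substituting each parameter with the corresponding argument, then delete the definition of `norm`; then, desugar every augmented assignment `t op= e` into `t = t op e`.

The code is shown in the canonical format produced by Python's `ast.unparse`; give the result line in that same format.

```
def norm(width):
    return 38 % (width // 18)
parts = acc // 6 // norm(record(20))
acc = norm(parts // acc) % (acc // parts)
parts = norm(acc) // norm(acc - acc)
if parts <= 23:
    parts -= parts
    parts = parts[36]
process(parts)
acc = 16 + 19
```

parts = parts - parts

Transformed code:
parts = acc // 6 // (38 % (record(20) // 18))
acc = 38 % (parts // acc // 18) % (acc // parts)
parts = 38 % (acc // 18) // (38 % ((acc - acc) // 18))
if parts <= 23:
    parts = parts - parts
    parts = parts[36]
process(parts)
acc = 16 + 19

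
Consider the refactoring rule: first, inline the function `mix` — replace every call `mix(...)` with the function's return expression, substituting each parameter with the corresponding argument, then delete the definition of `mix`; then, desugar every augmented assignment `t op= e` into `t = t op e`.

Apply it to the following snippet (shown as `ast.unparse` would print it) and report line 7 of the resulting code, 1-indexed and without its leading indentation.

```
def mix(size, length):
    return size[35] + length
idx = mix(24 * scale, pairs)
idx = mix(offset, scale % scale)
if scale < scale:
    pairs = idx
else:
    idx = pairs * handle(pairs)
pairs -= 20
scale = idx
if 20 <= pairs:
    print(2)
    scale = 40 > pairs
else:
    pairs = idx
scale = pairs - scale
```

Transformed code:
idx = (24 * scale)[35] + pairs
idx = offset[35] + scale % scale
if scale < scale:
    pairs = idx
else:
    idx = pairs * handle(pairs)
pairs = pairs - 20
scale = idx
if 20 <= pairs:
    print(2)
    scale = 40 > pairs
else:
    pairs = idx
scale = pairs - scale

pairs = pairs - 20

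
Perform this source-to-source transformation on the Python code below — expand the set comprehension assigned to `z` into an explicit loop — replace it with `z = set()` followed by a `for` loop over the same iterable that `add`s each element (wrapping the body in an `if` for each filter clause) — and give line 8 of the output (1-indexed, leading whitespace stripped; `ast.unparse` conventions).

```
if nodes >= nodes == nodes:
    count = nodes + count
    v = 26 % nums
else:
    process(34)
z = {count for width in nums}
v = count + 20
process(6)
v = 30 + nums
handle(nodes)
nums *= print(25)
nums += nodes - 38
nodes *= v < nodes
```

Transformed code:
if nodes >= nodes == nodes:
    count = nodes + count
    v = 26 % nums
else:
    process(34)
z = set()
for width in nums:
    z.add(count)
v = count + 20
process(6)
v = 30 + nums
handle(nodes)
nums *= print(25)
nums += nodes - 38
nodes *= v < nodes

z.add(count)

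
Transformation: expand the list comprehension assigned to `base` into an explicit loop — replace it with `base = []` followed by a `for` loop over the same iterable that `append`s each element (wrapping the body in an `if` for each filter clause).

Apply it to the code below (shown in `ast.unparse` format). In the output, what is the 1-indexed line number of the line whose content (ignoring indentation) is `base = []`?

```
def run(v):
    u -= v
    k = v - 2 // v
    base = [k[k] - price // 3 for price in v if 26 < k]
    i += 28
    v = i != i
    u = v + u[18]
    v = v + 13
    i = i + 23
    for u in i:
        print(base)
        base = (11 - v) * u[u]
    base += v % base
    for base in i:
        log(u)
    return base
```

Transformed code:
def run(v):
    u -= v
    k = v - 2 // v
    base = []
    for price in v:
        if 26 < k:
            base.append(k[k] - price // 3)
    i += 28
    v = i != i
    u = v + u[18]
    v = v + 13
    i = i + 23
    for u in i:
        print(base)
        base = (11 - v) * u[u]
    base += v % base
    for base in i:
        log(u)
    return base

4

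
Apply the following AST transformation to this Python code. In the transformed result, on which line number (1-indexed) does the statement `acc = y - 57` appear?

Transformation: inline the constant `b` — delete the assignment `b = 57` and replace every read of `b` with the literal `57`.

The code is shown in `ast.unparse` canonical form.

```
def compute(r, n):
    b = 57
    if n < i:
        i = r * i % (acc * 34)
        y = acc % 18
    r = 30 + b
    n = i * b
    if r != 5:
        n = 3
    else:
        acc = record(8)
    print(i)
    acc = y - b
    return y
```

12

Transformed code:
def compute(r, n):
    if n < i:
        i = r * i % (acc * 34)
        y = acc % 18
    r = 30 + 57
    n = i * 57
    if r != 5:
        n = 3
    else:
        acc = record(8)
    print(i)
    acc = y - 57
    return y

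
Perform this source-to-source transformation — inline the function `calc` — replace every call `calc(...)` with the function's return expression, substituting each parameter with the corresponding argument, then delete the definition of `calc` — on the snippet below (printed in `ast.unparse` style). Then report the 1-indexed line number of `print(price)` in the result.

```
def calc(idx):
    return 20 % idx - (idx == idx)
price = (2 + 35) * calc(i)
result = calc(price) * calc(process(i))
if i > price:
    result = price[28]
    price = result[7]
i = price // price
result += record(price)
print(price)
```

8

Transformed code:
price = (2 + 35) * (20 % i - (i == i))
result = (20 % price - (price == price)) * (20 % process(i) - (process(i) == process(i)))
if i > price:
    result = price[28]
    price = result[7]
i = price // price
result += record(price)
print(price)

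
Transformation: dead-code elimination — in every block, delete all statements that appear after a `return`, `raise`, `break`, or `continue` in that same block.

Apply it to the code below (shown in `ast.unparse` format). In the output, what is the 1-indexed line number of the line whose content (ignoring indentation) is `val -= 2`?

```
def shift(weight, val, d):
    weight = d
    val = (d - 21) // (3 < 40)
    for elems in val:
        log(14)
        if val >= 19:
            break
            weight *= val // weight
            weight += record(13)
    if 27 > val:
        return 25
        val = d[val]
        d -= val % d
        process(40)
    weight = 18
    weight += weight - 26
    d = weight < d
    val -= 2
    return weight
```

Transformed code:
def shift(weight, val, d):
    weight = d
    val = (d - 21) // (3 < 40)
    for elems in val:
        log(14)
        if val >= 19:
            break
    if 27 > val:
        return 25
    weight = 18
    weight += weight - 26
    d = weight < d
    val -= 2
    return weight

13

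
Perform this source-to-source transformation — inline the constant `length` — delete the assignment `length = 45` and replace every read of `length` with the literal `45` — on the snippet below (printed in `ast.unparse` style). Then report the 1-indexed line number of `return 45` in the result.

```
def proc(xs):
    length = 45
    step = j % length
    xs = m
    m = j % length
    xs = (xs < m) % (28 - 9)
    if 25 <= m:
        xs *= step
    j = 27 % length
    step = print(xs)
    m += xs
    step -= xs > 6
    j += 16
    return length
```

Transformed code:
def proc(xs):
    step = j % 45
    xs = m
    m = j % 45
    xs = (xs < m) % (28 - 9)
    if 25 <= m:
        xs *= step
    j = 27 % 45
    step = print(xs)
    m += xs
    step -= xs > 6
    j += 16
    return 45

13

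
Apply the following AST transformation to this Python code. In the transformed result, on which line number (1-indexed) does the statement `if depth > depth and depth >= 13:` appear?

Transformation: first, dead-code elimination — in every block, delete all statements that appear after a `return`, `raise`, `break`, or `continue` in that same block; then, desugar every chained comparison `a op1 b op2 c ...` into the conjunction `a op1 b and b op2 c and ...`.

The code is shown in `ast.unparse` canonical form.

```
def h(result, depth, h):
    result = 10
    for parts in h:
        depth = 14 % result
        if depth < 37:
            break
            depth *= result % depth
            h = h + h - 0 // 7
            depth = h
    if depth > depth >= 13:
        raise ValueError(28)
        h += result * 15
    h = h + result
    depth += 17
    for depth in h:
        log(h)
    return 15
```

Transformed code:
def h(result, depth, h):
    result = 10
    for parts in h:
        depth = 14 % result
        if depth < 37:
            break
    if depth > depth and depth >= 13:
        raise ValueError(28)
    h = h + result
    depth += 17
    for depth in h:
        log(h)
    return 15

7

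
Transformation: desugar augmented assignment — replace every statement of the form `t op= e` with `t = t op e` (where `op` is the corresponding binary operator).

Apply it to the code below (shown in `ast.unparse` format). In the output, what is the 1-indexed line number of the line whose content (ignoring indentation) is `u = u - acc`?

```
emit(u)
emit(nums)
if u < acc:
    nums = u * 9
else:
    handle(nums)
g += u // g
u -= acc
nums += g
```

8

Transformed code:
emit(u)
emit(nums)
if u < acc:
    nums = u * 9
else:
    handle(nums)
g = g + u // g
u = u - acc
nums = nums + g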